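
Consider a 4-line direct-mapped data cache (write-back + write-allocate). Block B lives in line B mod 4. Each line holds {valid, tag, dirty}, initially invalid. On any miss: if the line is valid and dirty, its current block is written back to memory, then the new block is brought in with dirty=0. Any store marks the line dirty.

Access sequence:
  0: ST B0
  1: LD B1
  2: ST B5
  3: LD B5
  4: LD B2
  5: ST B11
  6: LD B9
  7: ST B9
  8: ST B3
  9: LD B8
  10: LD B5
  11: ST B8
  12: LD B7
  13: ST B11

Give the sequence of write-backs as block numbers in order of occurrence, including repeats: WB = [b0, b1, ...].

0: W B0 -> L0 miss  d=D]
1: R B1 -> L1 miss  d=-]
2: W B5 -> L1 miss  d=D]
3: R B5 -> L1 hit  d=D]
4: R B2 -> L2 miss  d=-]
5: W B11 -> L3 miss  d=D]
6: R B9 -> L1 miss wb->B5  d=-]
7: W B9 -> L1 hit  d=D]
8: W B3 -> L3 miss wb->B11  d=D]
9: R B8 -> L0 miss wb->B0  d=-]
10: R B5 -> L1 miss wb->B9  d=-]
11: W B8 -> L0 hit  d=D]
12: R B7 -> L3 miss wb->B3  d=-]
13: W B11 -> L3 miss  d=D]

WB = [5, 11, 0, 9, 3]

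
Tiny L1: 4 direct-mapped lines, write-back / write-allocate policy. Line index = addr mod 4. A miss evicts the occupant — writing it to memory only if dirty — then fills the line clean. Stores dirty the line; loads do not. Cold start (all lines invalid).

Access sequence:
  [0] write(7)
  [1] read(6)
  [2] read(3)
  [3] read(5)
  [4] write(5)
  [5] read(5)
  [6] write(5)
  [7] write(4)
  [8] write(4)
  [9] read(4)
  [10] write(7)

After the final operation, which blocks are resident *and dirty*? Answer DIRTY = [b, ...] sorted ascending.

0: W B7 -> L3 miss  d=D]
1: R B6 -> L2 miss  d=-]
2: R B3 -> L3 miss wb->B7  d=-]
3: R B5 -> L1 miss  d=-]
4: W B5 -> L1 hit  d=D]
5: R B5 -> L1 hit  d=D]
6: W B5 -> L1 hit  d=D]
7: W B4 -> L0 miss  d=D]
8: W B4 -> L0 hit  d=D]
9: R B4 -> L0 hit  d=D]
10: W B7 -> L3 miss  d=D]

DIRTY = [4, 5, 7]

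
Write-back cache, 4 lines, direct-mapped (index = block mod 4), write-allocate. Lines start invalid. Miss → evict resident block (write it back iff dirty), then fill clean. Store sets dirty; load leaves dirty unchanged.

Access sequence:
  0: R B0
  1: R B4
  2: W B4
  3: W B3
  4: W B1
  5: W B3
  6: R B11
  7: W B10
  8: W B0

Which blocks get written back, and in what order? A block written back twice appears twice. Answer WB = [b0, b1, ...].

WB = [3, 4]

0: R B0 → L0 miss [-]
1: R B4 → L0 miss [-]
2: W B4 → L0 hit [D]
3: W B3 → L3 miss [D]
4: W B1 → L1 miss [D]
5: W B3 → L3 hit [D]
6: R B11 → L3 miss wb→B3 [-]
7: W B10 → L2 miss [D]
8: W B0 → L0 miss wb→B4 [D]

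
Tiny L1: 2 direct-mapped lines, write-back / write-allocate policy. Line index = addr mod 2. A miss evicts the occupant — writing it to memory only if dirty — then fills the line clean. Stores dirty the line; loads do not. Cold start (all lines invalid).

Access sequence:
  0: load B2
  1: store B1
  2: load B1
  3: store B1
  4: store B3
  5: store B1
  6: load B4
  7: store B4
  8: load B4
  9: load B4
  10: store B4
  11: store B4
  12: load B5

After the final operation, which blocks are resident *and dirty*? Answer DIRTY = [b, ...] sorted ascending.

0: R B2 → L0 miss [-]
1: W B1 → L1 miss [D]
2: R B1 → L1 hit [D]
3: W B1 → L1 hit [D]
4: W B3 → L1 miss wb→B1 [D]
5: W B1 → L1 miss wb→B3 [D]
6: R B4 → L0 miss [-]
7: W B4 → L0 hit [D]
8: R B4 → L0 hit [D]
9: R B4 → L0 hit [D]
10: W B4 → L0 hit [D]
11: W B4 → L0 hit [D]
12: R B5 → L1 miss wb→B1 [-]

DIRTY = [4]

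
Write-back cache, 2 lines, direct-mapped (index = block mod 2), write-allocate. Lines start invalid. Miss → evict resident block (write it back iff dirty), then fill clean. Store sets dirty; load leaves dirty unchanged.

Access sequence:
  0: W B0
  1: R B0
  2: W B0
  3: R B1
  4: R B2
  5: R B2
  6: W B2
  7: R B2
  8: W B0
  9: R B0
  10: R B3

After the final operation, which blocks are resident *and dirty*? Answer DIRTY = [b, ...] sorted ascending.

DIRTY = [0]

0: W B0 → L0 miss [D]
1: R B0 → L0 hit [D]
2: W B0 → L0 hit [D]
3: R B1 → L1 miss [-]
4: R B2 → L0 miss wb→B0 [-]
5: R B2 → L0 hit [-]
6: W B2 → L0 hit [D]
7: R B2 → L0 hit [D]
8: W B0 → L0 miss wb→B2 [D]
9: R B0 → L0 hit [D]
10: R B3 → L1 miss [-]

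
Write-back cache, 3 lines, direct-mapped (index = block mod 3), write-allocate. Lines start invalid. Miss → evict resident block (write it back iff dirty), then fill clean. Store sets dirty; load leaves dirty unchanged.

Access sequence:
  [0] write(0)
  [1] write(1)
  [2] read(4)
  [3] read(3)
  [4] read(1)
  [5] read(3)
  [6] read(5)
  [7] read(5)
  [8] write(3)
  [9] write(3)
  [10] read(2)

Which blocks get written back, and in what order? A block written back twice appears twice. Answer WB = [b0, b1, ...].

WB = [1, 0]

  0 | W B0 → L0 miss [D]
  1 | W B1 → L1 miss [D]
  2 | R B4 → L1 miss wb→B1 [-]
  3 | R B3 → L0 miss wb→B0 [-]
  4 | R B1 → L1 miss [-]
  5 | R B3 → L0 hit [-]
  6 | R B5 → L2 miss [-]
  7 | R B5 → L2 hit [-]
  8 | W B3 → L0 hit [D]
  9 | W B3 → L0 hit [D]
  10 | R B2 → L2 miss [-]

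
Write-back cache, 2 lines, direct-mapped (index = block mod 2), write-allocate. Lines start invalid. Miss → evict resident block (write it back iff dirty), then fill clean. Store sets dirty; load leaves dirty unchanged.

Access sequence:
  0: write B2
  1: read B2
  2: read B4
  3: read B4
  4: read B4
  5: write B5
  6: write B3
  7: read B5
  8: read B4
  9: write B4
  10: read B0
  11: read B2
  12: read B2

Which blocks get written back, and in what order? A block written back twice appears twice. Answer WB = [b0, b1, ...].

  0 | W B2 → L0 miss [D]
  1 | R B2 → L0 hit [D]
  2 | R B4 → L0 miss wb→B2 [-]
  3 | R B4 → L0 hit [-]
  4 | R B4 → L0 hit [-]
  5 | W B5 → L1 miss [D]
  6 | W B3 → L1 miss wb→B5 [D]
  7 | R B5 → L1 miss wb→B3 [-]
  8 | R B4 → L0 hit [-]
  9 | W B4 → L0 hit [D]
  10 | R B0 → L0 miss wb→B4 [-]
  11 | R B2 → L0 miss [-]
  12 | R B2 → L0 hit [-]

WB = [2, 5, 3, 4]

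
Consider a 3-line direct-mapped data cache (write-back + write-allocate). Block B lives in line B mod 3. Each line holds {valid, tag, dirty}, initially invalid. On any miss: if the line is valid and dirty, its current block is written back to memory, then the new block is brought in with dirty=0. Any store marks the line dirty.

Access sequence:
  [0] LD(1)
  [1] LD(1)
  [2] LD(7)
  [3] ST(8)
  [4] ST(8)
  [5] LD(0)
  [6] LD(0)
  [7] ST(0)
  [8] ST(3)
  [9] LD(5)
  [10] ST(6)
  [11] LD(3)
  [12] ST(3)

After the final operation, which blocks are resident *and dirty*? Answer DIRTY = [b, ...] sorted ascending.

DIRTY = [3]

0: R B1 -> L1 miss  d=-]
1: R B1 -> L1 hit  d=-]
2: R B7 -> L1 miss  d=-]
3: W B8 -> L2 miss  d=D]
4: W B8 -> L2 hit  d=D]
5: R B0 -> L0 miss  d=-]
6: R B0 -> L0 hit  d=-]
7: W B0 -> L0 hit  d=D]
8: W B3 -> L0 miss wb->B0  d=D]
9: R B5 -> L2 miss wb->B8  d=-]
10: W B6 -> L0 miss wb->B3  d=D]
11: R B3 -> L0 miss wb->B6  d=-]
12: W B3 -> L0 hit  d=D]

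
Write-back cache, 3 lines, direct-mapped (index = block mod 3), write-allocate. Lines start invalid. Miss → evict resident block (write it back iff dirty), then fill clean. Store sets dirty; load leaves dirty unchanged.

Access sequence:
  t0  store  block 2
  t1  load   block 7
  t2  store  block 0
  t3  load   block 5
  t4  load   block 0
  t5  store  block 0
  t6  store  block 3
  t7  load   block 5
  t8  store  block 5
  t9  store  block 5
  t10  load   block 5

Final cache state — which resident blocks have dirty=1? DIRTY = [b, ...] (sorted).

DIRTY = [3, 5]

  0 | W B2 → L2 miss [D]
  1 | R B7 → L1 miss [-]
  2 | W B0 → L0 miss [D]
  3 | R B5 → L2 miss wb→B2 [-]
  4 | R B0 → L0 hit [D]
  5 | W B0 → L0 hit [D]
  6 | W B3 → L0 miss wb→B0 [D]
  7 | R B5 → L2 hit [-]
  8 | W B5 → L2 hit [D]
  9 | W B5 → L2 hit [D]
  10 | R B5 → L2 hit [D]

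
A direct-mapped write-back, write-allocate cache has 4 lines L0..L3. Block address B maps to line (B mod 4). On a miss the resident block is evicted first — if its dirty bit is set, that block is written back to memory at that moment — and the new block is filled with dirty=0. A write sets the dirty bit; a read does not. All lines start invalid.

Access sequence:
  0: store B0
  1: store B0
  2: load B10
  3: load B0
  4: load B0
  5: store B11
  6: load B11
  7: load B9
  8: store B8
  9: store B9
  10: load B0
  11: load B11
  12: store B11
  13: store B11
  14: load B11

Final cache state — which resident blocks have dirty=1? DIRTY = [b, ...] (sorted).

DIRTY = [9, 11]

  0 | W B0 → L0 miss [D]
  1 | W B0 → L0 hit [D]
  2 | R B10 → L2 miss [-]
  3 | R B0 → L0 hit [D]
  4 | R B0 → L0 hit [D]
  5 | W B11 → L3 miss [D]
  6 | R B11 → L3 hit [D]
  7 | R B9 → L1 miss [-]
  8 | W B8 → L0 miss wb→B0 [D]
  9 | W B9 → L1 hit [D]
  10 | R B0 → L0 miss wb→B8 [-]
  11 | R B11 → L3 hit [D]
  12 | W B11 → L3 hit [D]
  13 | W B11 → L3 hit [D]
  14 | R B11 → L3 hit [D]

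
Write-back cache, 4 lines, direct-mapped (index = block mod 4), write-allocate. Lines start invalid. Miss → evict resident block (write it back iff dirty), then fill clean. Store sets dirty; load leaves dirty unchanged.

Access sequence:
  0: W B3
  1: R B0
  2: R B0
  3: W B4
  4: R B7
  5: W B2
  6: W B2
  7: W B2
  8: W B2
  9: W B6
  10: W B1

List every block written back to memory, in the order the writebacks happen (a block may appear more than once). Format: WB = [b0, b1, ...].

WB = [3, 2]

0: W B3 -> L3 miss  d=D]
1: R B0 -> L0 miss  d=-]
2: R B0 -> L0 hit  d=-]
3: W B4 -> L0 miss  d=D]
4: R B7 -> L3 miss wb->B3  d=-]
5: W B2 -> L2 miss  d=D]
6: W B2 -> L2 hit  d=D]
7: W B2 -> L2 hit  d=D]
8: W B2 -> L2 hit  d=D]
9: W B6 -> L2 miss wb->B2  d=D]
10: W B1 -> L1 miss  d=D]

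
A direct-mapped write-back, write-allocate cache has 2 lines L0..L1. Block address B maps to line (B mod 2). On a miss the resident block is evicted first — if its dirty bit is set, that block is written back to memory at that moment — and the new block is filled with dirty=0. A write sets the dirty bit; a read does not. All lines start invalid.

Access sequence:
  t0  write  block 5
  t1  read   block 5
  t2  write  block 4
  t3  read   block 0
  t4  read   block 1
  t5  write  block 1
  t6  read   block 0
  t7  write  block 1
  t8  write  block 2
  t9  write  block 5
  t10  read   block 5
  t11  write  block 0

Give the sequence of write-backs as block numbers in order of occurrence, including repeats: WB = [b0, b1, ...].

WB = [4, 5, 1, 2]

0: W B5 → L1 miss [D]
1: R B5 → L1 hit [D]
2: W B4 → L0 miss [D]
3: R B0 → L0 miss wb→B4 [-]
4: R B1 → L1 miss wb→B5 [-]
5: W B1 → L1 hit [D]
6: R B0 → L0 hit [-]
7: W B1 → L1 hit [D]
8: W B2 → L0 miss [D]
9: W B5 → L1 miss wb→B1 [D]
10: R B5 → L1 hit [D]
11: W B0 → L0 miss wb→B2 [D]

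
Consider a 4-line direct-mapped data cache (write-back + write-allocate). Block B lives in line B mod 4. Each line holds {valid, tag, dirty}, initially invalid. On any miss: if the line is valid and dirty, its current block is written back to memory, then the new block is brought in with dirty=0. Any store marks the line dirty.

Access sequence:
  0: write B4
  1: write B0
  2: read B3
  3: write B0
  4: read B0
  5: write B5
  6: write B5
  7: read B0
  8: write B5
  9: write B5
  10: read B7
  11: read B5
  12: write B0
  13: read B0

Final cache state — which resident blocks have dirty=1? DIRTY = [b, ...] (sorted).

DIRTY = [0, 5]

0: W B4 -> L0 miss  d=D]
1: W B0 -> L0 miss wb->B4  d=D]
2: R B3 -> L3 miss  d=-]
3: W B0 -> L0 hit  d=D]
4: R B0 -> L0 hit  d=D]
5: W B5 -> L1 miss  d=D]
6: W B5 -> L1 hit  d=D]
7: R B0 -> L0 hit  d=D]
8: W B5 -> L1 hit  d=D]
9: W B5 -> L1 hit  d=D]
10: R B7 -> L3 miss  d=-]
11: R B5 -> L1 hit  d=D]
12: W B0 -> L0 hit  d=D]
13: R B0 -> L0 hit  d=D]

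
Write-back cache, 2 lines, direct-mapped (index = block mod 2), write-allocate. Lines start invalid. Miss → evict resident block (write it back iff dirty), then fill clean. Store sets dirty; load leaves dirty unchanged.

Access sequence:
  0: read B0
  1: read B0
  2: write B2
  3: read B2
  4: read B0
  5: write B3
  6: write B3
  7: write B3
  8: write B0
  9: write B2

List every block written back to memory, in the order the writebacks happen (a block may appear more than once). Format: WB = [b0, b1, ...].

  0 | R B0 → L0 miss [-]
  1 | R B0 → L0 hit [-]
  2 | W B2 → L0 miss [D]
  3 | R B2 → L0 hit [D]
  4 | R B0 → L0 miss wb→B2 [-]
  5 | W B3 → L1 miss [D]
  6 | W B3 → L1 hit [D]
  7 | W B3 → L1 hit [D]
  8 | W B0 → L0 hit [D]
  9 | W B2 → L0 miss wb→B0 [D]

WB = [2, 0]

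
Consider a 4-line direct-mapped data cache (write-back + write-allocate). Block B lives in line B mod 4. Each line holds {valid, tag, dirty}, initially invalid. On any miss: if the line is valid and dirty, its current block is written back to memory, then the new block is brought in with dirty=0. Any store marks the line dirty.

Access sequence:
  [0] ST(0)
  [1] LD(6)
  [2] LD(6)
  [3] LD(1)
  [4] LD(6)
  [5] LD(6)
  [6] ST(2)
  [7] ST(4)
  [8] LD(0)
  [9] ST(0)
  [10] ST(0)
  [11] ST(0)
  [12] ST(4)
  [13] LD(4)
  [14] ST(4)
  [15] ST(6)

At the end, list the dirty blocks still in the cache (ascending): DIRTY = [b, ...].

DIRTY = [4, 6]

0: W B0 -> L0 miss  d=D]
1: R B6 -> L2 miss  d=-]
2: R B6 -> L2 hit  d=-]
3: R B1 -> L1 miss  d=-]
4: R B6 -> L2 hit  d=-]
5: R B6 -> L2 hit  d=-]
6: W B2 -> L2 miss  d=D]
7: W B4 -> L0 miss wb->B0  d=D]
8: R B0 -> L0 miss wb->B4  d=-]
9: W B0 -> L0 hit  d=D]
10: W B0 -> L0 hit  d=D]
11: W B0 -> L0 hit  d=D]
12: W B4 -> L0 miss wb->B0  d=D]
13: R B4 -> L0 hit  d=D]
14: W B4 -> L0 hit  d=D]
15: W B6 -> L2 miss wb->B2  d=D]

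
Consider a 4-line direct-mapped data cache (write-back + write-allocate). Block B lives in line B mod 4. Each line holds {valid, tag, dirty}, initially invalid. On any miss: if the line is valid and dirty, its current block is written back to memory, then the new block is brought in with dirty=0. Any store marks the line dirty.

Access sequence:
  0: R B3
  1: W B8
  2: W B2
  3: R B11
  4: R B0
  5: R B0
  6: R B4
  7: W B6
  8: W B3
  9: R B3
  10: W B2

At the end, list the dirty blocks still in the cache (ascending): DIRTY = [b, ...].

  0 | R B3 → L3 miss [-]
  1 | W B8 → L0 miss [D]
  2 | W B2 → L2 miss [D]
  3 | R B11 → L3 miss [-]
  4 | R B0 → L0 miss wb→B8 [-]
  5 | R B0 → L0 hit [-]
  6 | R B4 → L0 miss [-]
  7 | W B6 → L2 miss wb→B2 [D]
  8 | W B3 → L3 miss [D]
  9 | R B3 → L3 hit [D]
  10 | W B2 → L2 miss wb→B6 [D]

DIRTY = [2, 3]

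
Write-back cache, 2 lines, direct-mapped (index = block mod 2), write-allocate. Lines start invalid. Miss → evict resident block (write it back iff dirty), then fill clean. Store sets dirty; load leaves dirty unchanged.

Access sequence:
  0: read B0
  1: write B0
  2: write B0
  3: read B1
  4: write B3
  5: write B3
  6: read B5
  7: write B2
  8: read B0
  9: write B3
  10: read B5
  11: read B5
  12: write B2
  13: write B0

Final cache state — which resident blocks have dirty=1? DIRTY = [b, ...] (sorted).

0: R B0 -> L0 miss  d=-]
1: W B0 -> L0 hit  d=D]
2: W B0 -> L0 hit  d=D]
3: R B1 -> L1 miss  d=-]
4: W B3 -> L1 miss  d=D]
5: W B3 -> L1 hit  d=D]
6: R B5 -> L1 miss wb->B3  d=-]
7: W B2 -> L0 miss wb->B0  d=D]
8: R B0 -> L0 miss wb->B2  d=-]
9: W B3 -> L1 miss  d=D]
10: R B5 -> L1 miss wb->B3  d=-]
11: R B5 -> L1 hit  d=-]
12: W B2 -> L0 miss  d=D]
13: W B0 -> L0 miss wb->B2  d=D]

DIRTY = [0]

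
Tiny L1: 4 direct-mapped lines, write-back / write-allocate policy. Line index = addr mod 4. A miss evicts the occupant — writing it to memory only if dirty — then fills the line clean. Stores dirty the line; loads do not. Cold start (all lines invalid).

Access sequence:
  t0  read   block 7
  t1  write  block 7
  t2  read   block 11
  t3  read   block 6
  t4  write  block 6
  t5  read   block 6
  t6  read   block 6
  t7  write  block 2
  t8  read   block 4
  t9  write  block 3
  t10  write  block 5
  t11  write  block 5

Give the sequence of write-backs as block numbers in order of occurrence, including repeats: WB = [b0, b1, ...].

0: R B7 -> L3 miss  d=-]
1: W B7 -> L3 hit  d=D]
2: R B11 -> L3 miss wb->B7  d=-]
3: R B6 -> L2 miss  d=-]
4: W B6 -> L2 hit  d=D]
5: R B6 -> L2 hit  d=D]
6: R B6 -> L2 hit  d=D]
7: W B2 -> L2 miss wb->B6  d=D]
8: R B4 -> L0 miss  d=-]
9: W B3 -> L3 miss  d=D]
10: W B5 -> L1 miss  d=D]
11: W B5 -> L1 hit  d=D]

WB = [7, 6]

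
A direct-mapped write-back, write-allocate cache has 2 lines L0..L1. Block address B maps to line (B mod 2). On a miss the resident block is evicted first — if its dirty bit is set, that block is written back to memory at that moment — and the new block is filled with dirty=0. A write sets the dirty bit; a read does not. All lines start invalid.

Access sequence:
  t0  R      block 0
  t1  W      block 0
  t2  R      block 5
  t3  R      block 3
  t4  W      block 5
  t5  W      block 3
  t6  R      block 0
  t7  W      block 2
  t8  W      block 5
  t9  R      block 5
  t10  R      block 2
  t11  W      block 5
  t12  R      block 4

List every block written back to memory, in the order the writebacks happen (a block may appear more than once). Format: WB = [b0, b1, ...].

  0 | R B0 → L0 miss [-]
  1 | W B0 → L0 hit [D]
  2 | R B5 → L1 miss [-]
  3 | R B3 → L1 miss [-]
  4 | W B5 → L1 miss [D]
  5 | W B3 → L1 miss wb→B5 [D]
  6 | R B0 → L0 hit [D]
  7 | W B2 → L0 miss wb→B0 [D]
  8 | W B5 → L1 miss wb→B3 [D]
  9 | R B5 → L1 hit [D]
  10 | R B2 → L0 hit [D]
  11 | W B5 → L1 hit [D]
  12 | R B4 → L0 miss wb→B2 [-]

WB = [5, 0, 3, 2]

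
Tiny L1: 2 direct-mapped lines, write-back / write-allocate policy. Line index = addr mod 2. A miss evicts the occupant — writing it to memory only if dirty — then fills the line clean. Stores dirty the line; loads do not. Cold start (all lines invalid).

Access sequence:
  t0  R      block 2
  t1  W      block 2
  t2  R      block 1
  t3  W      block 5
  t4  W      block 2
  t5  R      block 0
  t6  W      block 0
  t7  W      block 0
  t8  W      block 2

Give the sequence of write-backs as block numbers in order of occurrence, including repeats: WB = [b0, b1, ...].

0: R B2 -> L0 miss  d=-]
1: W B2 -> L0 hit  d=D]
2: R B1 -> L1 miss  d=-]
3: W B5 -> L1 miss  d=D]
4: W B2 -> L0 hit  d=D]
5: R B0 -> L0 miss wb->B2  d=-]
6: W B0 -> L0 hit  d=D]
7: W B0 -> L0 hit  d=D]
8: W B2 -> L0 miss wb->B0  d=D]

WB = [2, 0]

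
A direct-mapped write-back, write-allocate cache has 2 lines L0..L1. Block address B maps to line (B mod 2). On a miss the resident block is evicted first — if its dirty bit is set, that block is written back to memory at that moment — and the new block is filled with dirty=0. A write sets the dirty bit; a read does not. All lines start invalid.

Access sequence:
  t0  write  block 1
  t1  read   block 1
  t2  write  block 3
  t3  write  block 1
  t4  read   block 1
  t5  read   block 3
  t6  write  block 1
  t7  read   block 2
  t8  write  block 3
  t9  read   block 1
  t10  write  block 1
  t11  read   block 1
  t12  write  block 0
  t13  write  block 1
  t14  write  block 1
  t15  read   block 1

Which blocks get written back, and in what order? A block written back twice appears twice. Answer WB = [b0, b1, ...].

WB = [1, 3, 1, 1, 3]

0: W B1 → L1 miss [D]
1: R B1 → L1 hit [D]
2: W B3 → L1 miss wb→B1 [D]
3: W B1 → L1 miss wb→B3 [D]
4: R B1 → L1 hit [D]
5: R B3 → L1 miss wb→B1 [-]
6: W B1 → L1 miss [D]
7: R B2 → L0 miss [-]
8: W B3 → L1 miss wb→B1 [D]
9: R B1 → L1 miss wb→B3 [-]
10: W B1 → L1 hit [D]
11: R B1 → L1 hit [D]
12: W B0 → L0 miss [D]
13: W B1 → L1 hit [D]
14: W B1 → L1 hit [D]
15: R B1 → L1 hit [D]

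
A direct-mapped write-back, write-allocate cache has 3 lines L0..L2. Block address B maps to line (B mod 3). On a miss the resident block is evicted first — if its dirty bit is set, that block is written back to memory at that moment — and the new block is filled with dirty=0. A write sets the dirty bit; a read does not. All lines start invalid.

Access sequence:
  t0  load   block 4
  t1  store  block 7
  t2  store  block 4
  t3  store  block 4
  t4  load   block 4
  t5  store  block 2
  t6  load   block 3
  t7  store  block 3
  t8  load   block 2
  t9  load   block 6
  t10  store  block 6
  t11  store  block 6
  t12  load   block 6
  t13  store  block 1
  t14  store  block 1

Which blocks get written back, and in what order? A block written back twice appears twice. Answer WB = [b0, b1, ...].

WB = [7, 3, 4]

  0 | R B4 → L1 miss [-]
  1 | W B7 → L1 miss [D]
  2 | W B4 → L1 miss wb→B7 [D]
  3 | W B4 → L1 hit [D]
  4 | R B4 → L1 hit [D]
  5 | W B2 → L2 miss [D]
  6 | R B3 → L0 miss [-]
  7 | W B3 → L0 hit [D]
  8 | R B2 → L2 hit [D]
  9 | R B6 → L0 miss wb→B3 [-]
  10 | W B6 → L0 hit [D]
  11 | W B6 → L0 hit [D]
  12 | R B6 → L0 hit [D]
  13 | W B1 → L1 miss wb→B4 [D]
  14 | W B1 → L1 hit [D]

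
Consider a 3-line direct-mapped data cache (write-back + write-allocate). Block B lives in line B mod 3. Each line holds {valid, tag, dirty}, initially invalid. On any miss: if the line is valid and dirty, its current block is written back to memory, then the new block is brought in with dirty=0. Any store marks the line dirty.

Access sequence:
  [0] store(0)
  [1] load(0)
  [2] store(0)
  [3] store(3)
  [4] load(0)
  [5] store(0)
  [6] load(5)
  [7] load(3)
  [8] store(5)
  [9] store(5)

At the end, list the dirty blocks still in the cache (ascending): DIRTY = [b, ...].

DIRTY = [5]

  0 | W B0 → L0 miss [D]
  1 | R B0 → L0 hit [D]
  2 | W B0 → L0 hit [D]
  3 | W B3 → L0 miss wb→B0 [D]
  4 | R B0 → L0 miss wb→B3 [-]
  5 | W B0 → L0 hit [D]
  6 | R B5 → L2 miss [-]
  7 | R B3 → L0 miss wb→B0 [-]
  8 | W B5 → L2 hit [D]
  9 | W B5 → L2 hit [D]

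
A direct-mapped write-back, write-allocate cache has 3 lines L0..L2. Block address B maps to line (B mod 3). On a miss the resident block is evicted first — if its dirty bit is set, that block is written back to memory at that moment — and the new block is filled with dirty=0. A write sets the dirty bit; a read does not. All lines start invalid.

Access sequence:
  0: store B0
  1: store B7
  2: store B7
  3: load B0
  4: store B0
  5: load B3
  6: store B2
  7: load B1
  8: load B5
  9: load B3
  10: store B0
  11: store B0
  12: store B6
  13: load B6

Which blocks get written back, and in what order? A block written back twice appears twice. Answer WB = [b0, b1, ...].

WB = [0, 7, 2, 0]

0: W B0 -> L0 miss  d=D]
1: W B7 -> L1 miss  d=D]
2: W B7 -> L1 hit  d=D]
3: R B0 -> L0 hit  d=D]
4: W B0 -> L0 hit  d=D]
5: R B3 -> L0 miss wb->B0  d=-]
6: W B2 -> L2 miss  d=D]
7: R B1 -> L1 miss wb->B7  d=-]
8: R B5 -> L2 miss wb->B2  d=-]
9: R B3 -> L0 hit  d=-]
10: W B0 -> L0 miss  d=D]
11: W B0 -> L0 hit  d=D]
12: W B6 -> L0 miss wb->B0  d=D]
13: R B6 -> L0 hit  d=D]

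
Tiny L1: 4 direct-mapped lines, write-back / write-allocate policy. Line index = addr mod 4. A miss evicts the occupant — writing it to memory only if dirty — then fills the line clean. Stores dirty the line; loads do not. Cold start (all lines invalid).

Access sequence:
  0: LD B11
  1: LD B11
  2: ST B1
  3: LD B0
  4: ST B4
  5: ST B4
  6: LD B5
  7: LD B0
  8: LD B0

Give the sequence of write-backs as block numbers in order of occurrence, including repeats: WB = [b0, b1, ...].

WB = [1, 4]

0: R B11 → L3 miss [-]
1: R B11 → L3 hit [-]
2: W B1 → L1 miss [D]
3: R B0 → L0 miss [-]
4: W B4 → L0 miss [D]
5: W B4 → L0 hit [D]
6: R B5 → L1 miss wb→B1 [-]
7: R B0 → L0 miss wb→B4 [-]
8: R B0 → L0 hit [-]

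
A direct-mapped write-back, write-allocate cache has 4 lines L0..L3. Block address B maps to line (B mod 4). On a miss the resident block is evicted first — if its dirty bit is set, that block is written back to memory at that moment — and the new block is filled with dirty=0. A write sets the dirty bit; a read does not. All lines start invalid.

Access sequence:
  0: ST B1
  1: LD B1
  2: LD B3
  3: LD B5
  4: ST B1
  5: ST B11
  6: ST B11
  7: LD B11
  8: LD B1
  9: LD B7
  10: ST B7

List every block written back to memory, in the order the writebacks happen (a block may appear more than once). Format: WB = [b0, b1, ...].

0: W B1 -> L1 miss  d=D]
1: R B1 -> L1 hit  d=D]
2: R B3 -> L3 miss  d=-]
3: R B5 -> L1 miss wb->B1  d=-]
4: W B1 -> L1 miss  d=D]
5: W B11 -> L3 miss  d=D]
6: W B11 -> L3 hit  d=D]
7: R B11 -> L3 hit  d=D]
8: R B1 -> L1 hit  d=D]
9: R B7 -> L3 miss wb->B11  d=-]
10: W B7 -> L3 hit  d=D]

WB = [1, 11]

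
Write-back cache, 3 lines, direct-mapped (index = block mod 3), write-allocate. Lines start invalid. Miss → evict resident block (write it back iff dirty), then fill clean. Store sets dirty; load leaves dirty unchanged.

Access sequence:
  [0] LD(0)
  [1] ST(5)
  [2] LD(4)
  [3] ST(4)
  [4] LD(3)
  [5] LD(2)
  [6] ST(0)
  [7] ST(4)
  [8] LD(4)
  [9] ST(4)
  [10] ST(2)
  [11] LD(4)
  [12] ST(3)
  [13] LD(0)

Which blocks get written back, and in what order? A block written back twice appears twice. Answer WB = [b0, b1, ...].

WB = [5, 0, 3]

0: R B0 -> L0 miss  d=-]
1: W B5 -> L2 miss  d=D]
2: R B4 -> L1 miss  d=-]
3: W B4 -> L1 hit  d=D]
4: R B3 -> L0 miss  d=-]
5: R B2 -> L2 miss wb->B5  d=-]
6: W B0 -> L0 miss  d=D]
7: W B4 -> L1 hit  d=D]
8: R B4 -> L1 hit  d=D]
9: W B4 -> L1 hit  d=D]
10: W B2 -> L2 hit  d=D]
11: R B4 -> L1 hit  d=D]
12: W B3 -> L0 miss wb->B0  d=D]
13: R B0 -> L0 miss wb->B3  d=-]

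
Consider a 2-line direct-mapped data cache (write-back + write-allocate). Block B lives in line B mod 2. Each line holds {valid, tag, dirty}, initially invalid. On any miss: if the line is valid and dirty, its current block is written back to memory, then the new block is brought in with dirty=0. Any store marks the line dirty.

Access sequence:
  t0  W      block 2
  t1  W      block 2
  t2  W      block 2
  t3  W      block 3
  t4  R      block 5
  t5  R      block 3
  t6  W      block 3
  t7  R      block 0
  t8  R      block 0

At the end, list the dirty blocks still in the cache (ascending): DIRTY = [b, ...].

DIRTY = [3]

0: W B2 -> L0 miss  d=D]
1: W B2 -> L0 hit  d=D]
2: W B2 -> L0 hit  d=D]
3: W B3 -> L1 miss  d=D]
4: R B5 -> L1 miss wb->B3  d=-]
5: R B3 -> L1 miss  d=-]
6: W B3 -> L1 hit  d=D]
7: R B0 -> L0 miss wb->B2  d=-]
8: R B0 -> L0 hit  d=-]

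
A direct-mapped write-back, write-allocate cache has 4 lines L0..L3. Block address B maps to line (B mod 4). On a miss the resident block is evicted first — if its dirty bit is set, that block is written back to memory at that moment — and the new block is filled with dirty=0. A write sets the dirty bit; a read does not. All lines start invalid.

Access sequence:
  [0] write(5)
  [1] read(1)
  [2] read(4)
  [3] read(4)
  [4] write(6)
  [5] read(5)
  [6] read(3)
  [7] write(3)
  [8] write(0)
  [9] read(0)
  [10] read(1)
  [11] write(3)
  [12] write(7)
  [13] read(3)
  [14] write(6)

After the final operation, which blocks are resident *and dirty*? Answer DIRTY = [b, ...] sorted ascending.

0: W B5 → L1 miss [D]
1: R B1 → L1 miss wb→B5 [-]
2: R B4 → L0 miss [-]
3: R B4 → L0 hit [-]
4: W B6 → L2 miss [D]
5: R B5 → L1 miss [-]
6: R B3 → L3 miss [-]
7: W B3 → L3 hit [D]
8: W B0 → L0 miss [D]
9: R B0 → L0 hit [D]
10: R B1 → L1 miss [-]
11: W B3 → L3 hit [D]
12: W B7 → L3 miss wb→B3 [D]
13: R B3 → L3 miss wb→B7 [-]
14: W B6 → L2 hit [D]

DIRTY = [0, 6]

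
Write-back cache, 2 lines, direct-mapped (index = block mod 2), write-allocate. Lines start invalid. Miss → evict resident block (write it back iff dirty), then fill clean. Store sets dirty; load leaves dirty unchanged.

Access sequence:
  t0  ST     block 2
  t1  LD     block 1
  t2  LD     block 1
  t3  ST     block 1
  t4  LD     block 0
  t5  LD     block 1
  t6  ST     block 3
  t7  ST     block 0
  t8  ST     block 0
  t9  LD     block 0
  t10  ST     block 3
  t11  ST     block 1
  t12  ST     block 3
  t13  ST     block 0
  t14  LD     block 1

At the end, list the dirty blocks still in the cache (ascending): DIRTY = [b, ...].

0: W B2 -> L0 miss  d=D]
1: R B1 -> L1 miss  d=-]
2: R B1 -> L1 hit  d=-]
3: W B1 -> L1 hit  d=D]
4: R B0 -> L0 miss wb->B2  d=-]
5: R B1 -> L1 hit  d=D]
6: W B3 -> L1 miss wb->B1  d=D]
7: W B0 -> L0 hit  d=D]
8: W B0 -> L0 hit  d=D]
9: R B0 -> L0 hit  d=D]
10: W B3 -> L1 hit  d=D]
11: W B1 -> L1 miss wb->B3  d=D]
12: W B3 -> L1 miss wb->B1  d=D]
13: W B0 -> L0 hit  d=D]
14: R B1 -> L1 miss wb->B3  d=-]

DIRTY = [0]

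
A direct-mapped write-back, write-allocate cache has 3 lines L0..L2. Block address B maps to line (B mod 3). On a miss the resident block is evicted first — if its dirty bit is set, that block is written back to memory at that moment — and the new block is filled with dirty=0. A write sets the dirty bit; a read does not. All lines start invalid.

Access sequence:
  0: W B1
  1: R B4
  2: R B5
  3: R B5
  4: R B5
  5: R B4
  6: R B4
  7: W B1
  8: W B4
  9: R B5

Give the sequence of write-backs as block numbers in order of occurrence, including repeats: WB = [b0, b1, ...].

WB = [1, 1]

0: W B1 → L1 miss [D]
1: R B4 → L1 miss wb→B1 [-]
2: R B5 → L2 miss [-]
3: R B5 → L2 hit [-]
4: R B5 → L2 hit [-]
5: R B4 → L1 hit [-]
6: R B4 → L1 hit [-]
7: W B1 → L1 miss [D]
8: W B4 → L1 miss wb→B1 [D]
9: R B5 → L2 hit [-]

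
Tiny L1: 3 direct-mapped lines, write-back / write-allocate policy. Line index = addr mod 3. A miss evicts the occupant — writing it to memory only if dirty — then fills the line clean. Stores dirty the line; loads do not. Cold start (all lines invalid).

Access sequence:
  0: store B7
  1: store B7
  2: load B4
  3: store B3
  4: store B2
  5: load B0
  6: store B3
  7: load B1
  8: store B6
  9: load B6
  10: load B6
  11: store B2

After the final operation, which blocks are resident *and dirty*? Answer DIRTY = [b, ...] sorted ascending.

0: W B7 -> L1 miss  d=D]
1: W B7 -> L1 hit  d=D]
2: R B4 -> L1 miss wb->B7  d=-]
3: W B3 -> L0 miss  d=D]
4: W B2 -> L2 miss  d=D]
5: R B0 -> L0 miss wb->B3  d=-]
6: W B3 -> L0 miss  d=D]
7: R B1 -> L1 miss  d=-]
8: W B6 -> L0 miss wb->B3  d=D]
9: R B6 -> L0 hit  d=D]
10: R B6 -> L0 hit  d=D]
11: W B2 -> L2 hit  d=D]

DIRTY = [2, 6]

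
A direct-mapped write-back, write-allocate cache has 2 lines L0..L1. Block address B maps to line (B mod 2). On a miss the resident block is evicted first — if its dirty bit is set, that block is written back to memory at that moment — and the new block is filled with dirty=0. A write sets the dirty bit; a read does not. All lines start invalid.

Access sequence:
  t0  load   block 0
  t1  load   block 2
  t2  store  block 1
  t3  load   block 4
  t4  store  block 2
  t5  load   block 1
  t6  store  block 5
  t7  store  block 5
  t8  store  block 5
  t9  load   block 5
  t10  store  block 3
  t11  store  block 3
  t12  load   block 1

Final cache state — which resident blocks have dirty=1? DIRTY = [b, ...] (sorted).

  0 | R B0 → L0 miss [-]
  1 | R B2 → L0 miss [-]
  2 | W B1 → L1 miss [D]
  3 | R B4 → L0 miss [-]
  4 | W B2 → L0 miss [D]
  5 | R B1 → L1 hit [D]
  6 | W B5 → L1 miss wb→B1 [D]
  7 | W B5 → L1 hit [D]
  8 | W B5 → L1 hit [D]
  9 | R B5 → L1 hit [D]
  10 | W B3 → L1 miss wb→B5 [D]
  11 | W B3 → L1 hit [D]
  12 | R B1 → L1 miss wb→B3 [-]

DIRTY = [2]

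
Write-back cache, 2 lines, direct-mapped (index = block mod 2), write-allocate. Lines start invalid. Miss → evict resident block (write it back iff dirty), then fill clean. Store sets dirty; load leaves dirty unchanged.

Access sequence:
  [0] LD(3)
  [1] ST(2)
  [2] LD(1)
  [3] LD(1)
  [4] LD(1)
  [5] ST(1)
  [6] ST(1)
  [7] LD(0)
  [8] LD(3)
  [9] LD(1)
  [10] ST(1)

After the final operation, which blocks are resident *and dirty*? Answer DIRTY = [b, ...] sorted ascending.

  0 | R B3 → L1 miss [-]
  1 | W B2 → L0 miss [D]
  2 | R B1 → L1 miss [-]
  3 | R B1 → L1 hit [-]
  4 | R B1 → L1 hit [-]
  5 | W B1 → L1 hit [D]
  6 | W B1 → L1 hit [D]
  7 | R B0 → L0 miss wb→B2 [-]
  8 | R B3 → L1 miss wb→B1 [-]
  9 | R B1 → L1 miss [-]
  10 | W B1 → L1 hit [D]

DIRTY = [1]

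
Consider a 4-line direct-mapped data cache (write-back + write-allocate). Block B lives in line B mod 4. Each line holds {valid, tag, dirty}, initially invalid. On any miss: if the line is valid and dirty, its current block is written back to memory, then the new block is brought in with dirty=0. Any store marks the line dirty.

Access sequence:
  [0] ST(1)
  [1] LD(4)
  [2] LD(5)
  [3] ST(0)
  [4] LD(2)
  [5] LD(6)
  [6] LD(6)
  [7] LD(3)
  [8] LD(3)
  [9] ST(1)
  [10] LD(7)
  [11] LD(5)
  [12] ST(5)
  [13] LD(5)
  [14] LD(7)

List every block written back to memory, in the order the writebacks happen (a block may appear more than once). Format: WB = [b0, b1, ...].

WB = [1, 1]

  0 | W B1 → L1 miss [D]
  1 | R B4 → L0 miss [-]
  2 | R B5 → L1 miss wb→B1 [-]
  3 | W B0 → L0 miss [D]
  4 | R B2 → L2 miss [-]
  5 | R B6 → L2 miss [-]
  6 | R B6 → L2 hit [-]
  7 | R B3 → L3 miss [-]
  8 | R B3 → L3 hit [-]
  9 | W B1 → L1 miss [D]
  10 | R B7 → L3 miss [-]
  11 | R B5 → L1 miss wb→B1 [-]
  12 | W B5 → L1 hit [D]
  13 | R B5 → L1 hit [D]
  14 | R B7 → L3 hit [-]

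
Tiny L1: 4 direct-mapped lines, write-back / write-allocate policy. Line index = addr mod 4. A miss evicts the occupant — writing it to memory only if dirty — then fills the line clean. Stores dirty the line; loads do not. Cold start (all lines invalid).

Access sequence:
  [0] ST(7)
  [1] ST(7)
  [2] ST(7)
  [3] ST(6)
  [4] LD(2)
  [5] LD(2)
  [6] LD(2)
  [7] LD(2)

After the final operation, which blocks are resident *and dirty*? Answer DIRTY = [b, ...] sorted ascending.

  0 | W B7 → L3 miss [D]
  1 | W B7 → L3 hit [D]
  2 | W B7 → L3 hit [D]
  3 | W B6 → L2 miss [D]
  4 | R B2 → L2 miss wb→B6 [-]
  5 | R B2 → L2 hit [-]
  6 | R B2 → L2 hit [-]
  7 | R B2 → L2 hit [-]

DIRTY = [7]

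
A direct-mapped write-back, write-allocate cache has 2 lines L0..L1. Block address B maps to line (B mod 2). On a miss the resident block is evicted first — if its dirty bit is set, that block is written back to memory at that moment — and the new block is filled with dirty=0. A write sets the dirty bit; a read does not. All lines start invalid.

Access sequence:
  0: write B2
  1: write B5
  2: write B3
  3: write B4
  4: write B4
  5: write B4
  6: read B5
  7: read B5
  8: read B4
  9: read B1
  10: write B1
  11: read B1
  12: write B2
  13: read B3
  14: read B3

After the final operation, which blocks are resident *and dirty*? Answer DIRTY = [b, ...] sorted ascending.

DIRTY = [2]

0: W B2 → L0 miss [D]
1: W B5 → L1 miss [D]
2: W B3 → L1 miss wb→B5 [D]
3: W B4 → L0 miss wb→B2 [D]
4: W B4 → L0 hit [D]
5: W B4 → L0 hit [D]
6: R B5 → L1 miss wb→B3 [-]
7: R B5 → L1 hit [-]
8: R B4 → L0 hit [D]
9: R B1 → L1 miss [-]
10: W B1 → L1 hit [D]
11: R B1 → L1 hit [D]
12: W B2 → L0 miss wb→B4 [D]
13: R B3 → L1 miss wb→B1 [-]
14: R B3 → L1 hit [-]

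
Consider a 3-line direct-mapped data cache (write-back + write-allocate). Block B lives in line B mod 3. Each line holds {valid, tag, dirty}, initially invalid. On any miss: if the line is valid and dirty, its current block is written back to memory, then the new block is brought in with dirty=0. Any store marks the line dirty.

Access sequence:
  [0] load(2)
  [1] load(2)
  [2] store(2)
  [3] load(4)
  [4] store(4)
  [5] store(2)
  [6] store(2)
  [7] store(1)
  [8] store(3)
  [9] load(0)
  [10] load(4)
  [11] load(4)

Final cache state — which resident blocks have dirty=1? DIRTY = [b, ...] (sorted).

DIRTY = [2]

0: R B2 → L2 miss [-]
1: R B2 → L2 hit [-]
2: W B2 → L2 hit [D]
3: R B4 → L1 miss [-]
4: W B4 → L1 hit [D]
5: W B2 → L2 hit [D]
6: W B2 → L2 hit [D]
7: W B1 → L1 miss wb→B4 [D]
8: W B3 → L0 miss [D]
9: R B0 → L0 miss wb→B3 [-]
10: R B4 → L1 miss wb→B1 [-]
11: R B4 → L1 hit [-]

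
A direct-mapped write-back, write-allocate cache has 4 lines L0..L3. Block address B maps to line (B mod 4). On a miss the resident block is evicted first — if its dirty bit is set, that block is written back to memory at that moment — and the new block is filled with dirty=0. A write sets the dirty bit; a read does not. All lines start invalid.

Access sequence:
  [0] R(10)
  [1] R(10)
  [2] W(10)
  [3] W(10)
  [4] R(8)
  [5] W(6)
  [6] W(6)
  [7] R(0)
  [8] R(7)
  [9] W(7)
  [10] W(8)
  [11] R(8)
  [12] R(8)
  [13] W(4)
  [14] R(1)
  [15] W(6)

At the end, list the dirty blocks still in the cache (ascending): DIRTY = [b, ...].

DIRTY = [4, 6, 7]

  0 | R B10 → L2 miss [-]
  1 | R B10 → L2 hit [-]
  2 | W B10 → L2 hit [D]
  3 | W B10 → L2 hit [D]
  4 | R B8 → L0 miss [-]
  5 | W B6 → L2 miss wb→B10 [D]
  6 | W B6 → L2 hit [D]
  7 | R B0 → L0 miss [-]
  8 | R B7 → L3 miss [-]
  9 | W B7 → L3 hit [D]
  10 | W B8 → L0 miss [D]
  11 | R B8 → L0 hit [D]
  12 | R B8 → L0 hit [D]
  13 | W B4 → L0 miss wb→B8 [D]
  14 | R B1 → L1 miss [-]
  15 | W B6 → L2 hit [D]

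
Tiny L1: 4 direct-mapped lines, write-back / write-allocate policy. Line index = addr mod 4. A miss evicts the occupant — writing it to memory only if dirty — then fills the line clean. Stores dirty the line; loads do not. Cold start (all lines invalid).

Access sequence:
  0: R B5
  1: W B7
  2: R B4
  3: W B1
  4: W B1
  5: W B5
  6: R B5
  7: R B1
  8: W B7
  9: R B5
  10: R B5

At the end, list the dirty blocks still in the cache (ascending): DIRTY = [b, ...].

DIRTY = [7]

  0 | R B5 → L1 miss [-]
  1 | W B7 → L3 miss [D]
  2 | R B4 → L0 miss [-]
  3 | W B1 → L1 miss [D]
  4 | W B1 → L1 hit [D]
  5 | W B5 → L1 miss wb→B1 [D]
  6 | R B5 → L1 hit [D]
  7 | R B1 → L1 miss wb→B5 [-]
  8 | W B7 → L3 hit [D]
  9 | R B5 → L1 miss [-]
  10 | R B5 → L1 hit [-]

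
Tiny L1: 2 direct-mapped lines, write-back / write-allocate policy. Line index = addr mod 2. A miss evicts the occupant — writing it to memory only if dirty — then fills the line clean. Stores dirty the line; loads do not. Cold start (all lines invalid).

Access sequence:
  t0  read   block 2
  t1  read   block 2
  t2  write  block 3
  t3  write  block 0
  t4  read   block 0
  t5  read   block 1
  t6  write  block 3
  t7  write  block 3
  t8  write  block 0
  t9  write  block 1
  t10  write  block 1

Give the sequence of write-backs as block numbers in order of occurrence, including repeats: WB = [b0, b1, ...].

0: R B2 → L0 miss [-]
1: R B2 → L0 hit [-]
2: W B3 → L1 miss [D]
3: W B0 → L0 miss [D]
4: R B0 → L0 hit [D]
5: R B1 → L1 miss wb→B3 [-]
6: W B3 → L1 miss [D]
7: W B3 → L1 hit [D]
8: W B0 → L0 hit [D]
9: W B1 → L1 miss wb→B3 [D]
10: W B1 → L1 hit [D]

WB = [3, 3]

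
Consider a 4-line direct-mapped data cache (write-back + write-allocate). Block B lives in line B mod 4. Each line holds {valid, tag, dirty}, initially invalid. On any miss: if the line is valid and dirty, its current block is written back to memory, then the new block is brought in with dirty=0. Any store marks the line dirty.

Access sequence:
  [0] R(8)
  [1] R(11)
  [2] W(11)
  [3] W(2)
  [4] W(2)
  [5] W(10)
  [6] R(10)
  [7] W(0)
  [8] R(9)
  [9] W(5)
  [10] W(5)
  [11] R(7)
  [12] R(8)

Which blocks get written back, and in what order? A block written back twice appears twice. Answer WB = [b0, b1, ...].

WB = [2, 11, 0]

0: R B8 -> L0 miss  d=-]
1: R B11 -> L3 miss  d=-]
2: W B11 -> L3 hit  d=D]
3: W B2 -> L2 miss  d=D]
4: W B2 -> L2 hit  d=D]
5: W B10 -> L2 miss wb->B2  d=D]
6: R B10 -> L2 hit  d=D]
7: W B0 -> L0 miss  d=D]
8: R B9 -> L1 miss  d=-]
9: W B5 -> L1 miss  d=D]
10: W B5 -> L1 hit  d=D]
11: R B7 -> L3 miss wb->B11  d=-]
12: R B8 -> L0 miss wb->B0  d=-]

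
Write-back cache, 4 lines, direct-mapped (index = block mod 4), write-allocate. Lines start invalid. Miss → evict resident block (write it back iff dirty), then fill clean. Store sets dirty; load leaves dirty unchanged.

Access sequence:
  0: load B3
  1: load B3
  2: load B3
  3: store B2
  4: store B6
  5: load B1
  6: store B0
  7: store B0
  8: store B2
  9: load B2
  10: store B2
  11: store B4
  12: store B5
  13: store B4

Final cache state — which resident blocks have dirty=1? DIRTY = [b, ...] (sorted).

0: R B3 -> L3 miss  d=-]
1: R B3 -> L3 hit  d=-]
2: R B3 -> L3 hit  d=-]
3: W B2 -> L2 miss  d=D]
4: W B6 -> L2 miss wb->B2  d=D]
5: R B1 -> L1 miss  d=-]
6: W B0 -> L0 miss  d=D]
7: W B0 -> L0 hit  d=D]
8: W B2 -> L2 miss wb->B6  d=D]
9: R B2 -> L2 hit  d=D]
10: W B2 -> L2 hit  d=D]
11: W B4 -> L0 miss wb->B0  d=D]
12: W B5 -> L1 miss  d=D]
13: W B4 -> L0 hit  d=D]

DIRTY = [2, 4, 5]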